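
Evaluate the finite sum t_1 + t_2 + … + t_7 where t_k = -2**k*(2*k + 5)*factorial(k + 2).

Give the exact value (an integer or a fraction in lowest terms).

Ratio r(k) = 2*(k + 3)*(2*k + 7)/(2*k + 5).
Take A(k)=2*k + 6, B(k)=1, C(k)=k + 5/2.
f must satisfy (2*k + 6)·f(k+1) − (1)·f(k) = k + 5/2.
From deg A=1, deg B=0, deg C=1: d=0.
A polynomial solution: f(k) = 1/2.
Get s_k = R·t_k = -2**k*factorial(k + 2) with R(k) = B(k−1)f(k)/C(k) = 1/(2*k + 5).
Verify: -2**k*(2*k + 5)*factorial(k + 2) matches t_k.
Evaluate s at k=8 and k=1: -928972800 and -12; difference -928972788.

Σ = -928972788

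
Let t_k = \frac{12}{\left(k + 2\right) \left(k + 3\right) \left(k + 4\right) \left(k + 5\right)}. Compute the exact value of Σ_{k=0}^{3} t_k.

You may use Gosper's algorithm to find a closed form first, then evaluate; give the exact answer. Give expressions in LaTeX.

r(k) = (k + 2)/(k + 6) after simplifying.
So A=k + 2 and B=k + 6, with C=1.
Set up (k + 2)·f(k+1) − (k + 5)·f(k) − (1) = 0.
d = 3 from the (1,1,0) case.
A polynomial solution: f(k) = k*(k**2 + 9*k + 26)/72.
Get s_k = R·t_k = k*(k**2 + 9*k + 26)/(6*(k + 2)*(k + 3)*(k + 4)) with R(k) = B(k−1)f(k)/C(k) = k*(k + 5)*(k**2 + 9*k + 26)/72.
Verify: 12/(k**4 + 14*k**3 + 71*k**2 + 154*k + 120) matches t_k.
Evaluate s at k=4 and k=0: 13/84 and 0; difference 13/84.

Σ = 13/84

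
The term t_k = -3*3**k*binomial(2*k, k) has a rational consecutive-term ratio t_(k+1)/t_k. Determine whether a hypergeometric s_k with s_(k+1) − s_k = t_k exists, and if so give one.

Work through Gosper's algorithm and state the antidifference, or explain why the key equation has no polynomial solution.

none — t_k is not Gosper-summable

t_(k+1)/t_k = 6*(2*k + 1)/(k + 1).
Gosper form: A/B · C(k+1)/C(k) with A=12*k + 6, B=k + 1, C=1.
Need (12*k + 6)·f(k+1) − (k)·f(k) = 1.
From deg A=1, deg B=1, deg C=0: d=-1.
deg f ≤ -1 is impossible — no certificate.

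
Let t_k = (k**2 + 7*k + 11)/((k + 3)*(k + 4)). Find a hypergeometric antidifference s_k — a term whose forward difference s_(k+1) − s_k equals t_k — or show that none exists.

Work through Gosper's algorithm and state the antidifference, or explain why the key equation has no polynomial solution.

s_k = k*(3*k + 8)/(3*(k + 3))

Step 1: r(k) = (k + 3)*(7*k + (k + 1)**2 + 18)/((k + 5)*(k**2 + 7*k + 11)).
So A=k + 3 and B=k + 5, with C=k**2 + 7*k + 11.
Solve (k + 3)·f(k+1) − (k + 4)·f(k) = k**2 + 7*k + 11.
deg f ≤ 2 (via 1,1,2).
Match coefficients ⇒ f(k) = k*(3*k + 8)/3.
Then R = B(k−1)f/C = k*(k + 4)*(3*k + 8)/(3*(k**2 + 7*k + 11)), so s_k = R(k)·t_k = k*(3*k + 8)/(3*(k + 3)).
Check: Δs_k = (k**2 + 7*k + 11)/(k**2 + 7*k + 12). ✓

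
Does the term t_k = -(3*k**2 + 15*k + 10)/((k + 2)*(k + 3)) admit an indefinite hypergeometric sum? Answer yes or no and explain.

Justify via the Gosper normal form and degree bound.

r(k) = (k + 2)*(15*k + 3*(k + 1)**2 + 25)/((k + 4)*(3*k**2 + 15*k + 10)) after simplifying.
Take A(k)=k + 2, B(k)=k + 4, C(k)=k**2 + 5*k + 10/3.
Key eq: (k + 2)·f(k+1) = (k + 3)·f(k) + (k**2 + 5*k + 10/3).
From deg A=1, deg B=1, deg C=2: d=2.
A polynomial solution: f(k) = k*(3*k + 2)/3.
Then R = B(k−1)f/C = k*(k + 3)*(3*k + 2)/(3*k**2 + 15*k + 10), so s_k = R(k)·t_k = k*(-3*k - 2)/(k + 2).
s_(k+1) − s_k = (-3*k**2 - 15*k - 10)/(k**2 + 5*k + 6) = t_k.

Yes. s_k = k*(-3*k - 2)/(k + 2).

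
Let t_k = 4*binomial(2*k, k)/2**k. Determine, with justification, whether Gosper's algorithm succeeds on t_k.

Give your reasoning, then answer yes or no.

No. Not Gosper-summable.

Ratio r(k) = (2*k + 1)/(k + 1).
Gosper form: A/B · C(k+1)/C(k) with A=2*k + 1, B=k + 1, C=1.
f must satisfy (2*k + 1)·f(k+1) − (k)·f(k) = 1.
Bound: deg f ≤ -1.
d = -1 < 0 ⇒ no nonzero polynomial f; not summable.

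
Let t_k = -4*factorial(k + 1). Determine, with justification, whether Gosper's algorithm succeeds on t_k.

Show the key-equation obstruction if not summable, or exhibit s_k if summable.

r(k) = k + 2 after simplifying.
Gosper form: A/B · C(k+1)/C(k) with A=k + 2, B=1, C=1.
f must satisfy (k + 2)·f(k+1) − (1)·f(k) = 1.
deg f ≤ -1 (via 1,0,0).
d = -1 < 0 ⇒ no nonzero polynomial f; not summable.

No — negative degree bound, so no certificate f.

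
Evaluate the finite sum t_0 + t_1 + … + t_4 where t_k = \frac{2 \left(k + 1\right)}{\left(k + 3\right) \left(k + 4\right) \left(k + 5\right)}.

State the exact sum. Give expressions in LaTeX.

The ratio is (k + 2)*(k + 3)/((k + 1)*(k + 6)).
A = k + 3, B = k + 6, C = k + 1.
Solve (k + 3)·f(k+1) − (k + 5)·f(k) = k + 1.
deg f ≤ 2 (via 1,1,1).
Solving with deg f ≤ 2: f(k) = k*(k + 1)/6.
R(k) = B(k−1)·f(k)/C(k) = k*(k + 5)/6; s_k = R·t_k = k*(k + 1)/(3*(k + 3)*(k + 4)).
s_(k+1) − s_k = 2*(k + 1)/(k**3 + 12*k**2 + 47*k + 60) = t_k.
Σ_(k=0)^(4) t_k = s_(5) − s_(0) = 5/36 − (0) = 5/36.

Σ = 5/36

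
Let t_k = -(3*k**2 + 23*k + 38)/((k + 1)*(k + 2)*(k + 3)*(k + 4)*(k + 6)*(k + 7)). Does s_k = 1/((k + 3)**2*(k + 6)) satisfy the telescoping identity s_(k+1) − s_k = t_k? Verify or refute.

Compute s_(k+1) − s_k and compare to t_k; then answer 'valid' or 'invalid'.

Invalid: residual 2*(4*k**3 + 45*k**2 + 157*k + 170)/(k**8 + 30*k**7 + 380*k**6 + 2650*k**5 + 11103*k**4 + 28520*k**3 + 43620*k**2 + 36000*k + 12096) ≠ 0.

s_(k+1) = 1/((k + 4)**2*(k + 7))
s_(k+1) − s_k = 1/((k + 4)**2*(k + 7)) - 1/((k + 3)**2*(k + 6))
(s_(k+1) − s_k) − t_k = 2*(4*k**3 + 45*k**2 + 157*k + 170)/(k**8 + 30*k**7 + 380*k**6 + 2650*k**5 + 11103*k**4 + 28520*k**3 + 43620*k**2 + 36000*k + 12096)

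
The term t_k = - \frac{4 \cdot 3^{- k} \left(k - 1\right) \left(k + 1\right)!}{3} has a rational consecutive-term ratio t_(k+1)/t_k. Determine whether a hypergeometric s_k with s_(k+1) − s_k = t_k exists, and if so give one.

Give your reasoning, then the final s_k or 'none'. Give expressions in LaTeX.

Ratio r(k) = k*(k + 2)/(3*(k - 1)).
Take A(k)=k/3 + 2/3, B(k)=1, C(k)=k - 1.
Need (k/3 + 2/3)·f(k+1) − (1)·f(k) = k - 1.
Bound: deg f ≤ 0.
Solving with deg f ≤ 0: f(k) = 3.
Then R = B(k−1)f/C = 3/(k - 1), so s_k = R(k)·t_k = -4*factorial(k + 1)/3**k.
Δs = -4*(k - 1)*factorial(k + 1)/(3*3**k), as required.

s_k = - 4 \cdot 3^{- k} \left(k + 1\right)!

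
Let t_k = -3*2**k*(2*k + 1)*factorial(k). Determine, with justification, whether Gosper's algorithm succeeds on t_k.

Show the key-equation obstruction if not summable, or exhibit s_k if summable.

The ratio is 2*(k + 1)*(2*k + 3)/(2*k + 1).
A = 2*k + 2, B = 1, C = k + 1/2.
Key eq: (2*k + 2)·f(k+1) = (1)·f(k) + (k + 1/2).
Bound: deg f ≤ 0.
Solve for f: f(k) = 1/2 (degree 0 ≤ 0).
R(k) = B(k−1)·f(k)/C(k) = 1/(2*k + 1); s_k = R·t_k = -3*2**k*factorial(k).
s_(k+1) − s_k = -3*2**k*(2*k + 1)*factorial(k) = t_k.

Yes. s_k = -3*2**k*factorial(k).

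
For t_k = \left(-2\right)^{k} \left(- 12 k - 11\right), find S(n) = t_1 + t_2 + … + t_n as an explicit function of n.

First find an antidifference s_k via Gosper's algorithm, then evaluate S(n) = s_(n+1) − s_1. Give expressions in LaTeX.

S(n) = - 8 \left(-2\right)^{n} n - 10 \left(-2\right)^{n} + 10

t_(k+1)/t_k = 2*(-12*k - 23)/(12*k + 11).
Normal form (A,B,C) = (-2, 1, k + 11/12).
Need (-2)·f(k+1) − (1)·f(k) = k + 11/12.
Bound: deg f ≤ 1.
Solve for f: f(k) = -(4*k + 1)/12 (degree 1 ≤ 1).
Then R = B(k−1)f/C = -(4*k + 1)/(12*k + 11), so s_k = R(k)·t_k = (-2)**k*(4*k + 1).
Verify: (-2)**k*(-12*k - 11) matches t_k.
Evaluate: s_(n+1) = (-2)**(n + 1)*(4*n + 5); subtract s_(1) = -10 ⇒ S(n) = -8*(-2)**n*n - 10*(-2)**n + 10.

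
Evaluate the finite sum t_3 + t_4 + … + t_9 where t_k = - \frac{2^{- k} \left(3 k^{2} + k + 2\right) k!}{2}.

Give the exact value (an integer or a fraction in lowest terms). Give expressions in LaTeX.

Step 1: r(k) = (k + 1)*(k + 3*(k + 1)**2 + 3)/(2*(3*k**2 + k + 2)).
So A=k/2 + 1/2 and B=1, with C=k**2 + k/3 + 2/3.
Set up (k/2 + 1/2)·f(k+1) − (1)·f(k) − (k**2 + k/3 + 2/3) = 0.
Bound: deg f ≤ 1.
Match coefficients ⇒ f(k) = 2*(3*k + 1)/3.
Then R = B(k−1)f/C = 2*(3*k + 1)/(3*k**2 + k + 2), so s_k = R(k)·t_k = -(3*k + 1)*factorial(k)/2**k.
Δs = -(3*k**2 + k + 2)*factorial(k)/(2*2**k), as required.
Telescoping: Σ = s_(10) − s_(3) = -439425/4 − (-15/2) = -439395/4.

Σ = -439395/4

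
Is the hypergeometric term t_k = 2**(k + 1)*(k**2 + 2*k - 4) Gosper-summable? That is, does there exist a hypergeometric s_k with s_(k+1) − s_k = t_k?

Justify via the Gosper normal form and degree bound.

Yes. s_k = 2**(k + 1)*(k**2 - 2*k - 2).

Compute t_(k+1)/t_k: get 2*(k**2 + 4*k - 1)/(k**2 + 2*k - 4).
Normal form (A,B,C) = (2, 1, k**2 + 2*k - 4).
Solve (2)·f(k+1) − (1)·f(k) = k**2 + 2*k - 4.
d = 2 from the (0,0,2) case.
Coefficient equations give f(k) = k**2 - 2*k - 2.
Get s_k = R·t_k = 2**(k + 1)*(k**2 - 2*k - 2) with R(k) = B(k−1)f(k)/C(k) = (k**2 - 2*k - 2)/(k**2 + 2*k - 4).
Verify: 2**(k + 1)*(k**2 + 2*k - 4) matches t_k.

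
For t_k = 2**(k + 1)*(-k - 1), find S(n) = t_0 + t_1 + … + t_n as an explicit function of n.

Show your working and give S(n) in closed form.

S(n) = -4*2**n*n - 2

The ratio is 2*(k + 2)/(k + 1).
A = 2, B = 1, C = k + 1.
f must satisfy (2)·f(k+1) − (1)·f(k) = k + 1.
From deg A=0, deg B=0, deg C=1: d=1.
Coefficient equations give f(k) = k - 1.
Certificate R = B(k−1)f/C = (k - 1)/(k + 1) gives s_k = 2**(k + 1)*(1 - k).
Δs = 2**(k + 1)*(-k - 1), as required.
Σ_(k=0)^n t_k = s_(n+1) − s_(0) = (-2**(n + 2)*n) − (2), i.e. -4*2**n*n - 2.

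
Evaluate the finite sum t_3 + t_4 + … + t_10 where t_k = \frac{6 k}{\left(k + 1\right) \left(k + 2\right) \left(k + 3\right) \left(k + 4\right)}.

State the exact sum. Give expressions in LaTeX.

r(k) = (k + 1)**2/(k*(k + 5)) after simplifying.
Take A(k)=k + 1, B(k)=k + 5, C(k)=k.
Key eq: (k + 1)·f(k+1) = (k + 4)·f(k) + (k).
Bound: deg f ≤ 3.
Coefficient equations give f(k) = k*(k - 1)*(k + 7)/36.
Get s_k = R·t_k = k*(k**2 + 6*k - 7)/(6*(k + 1)*(k + 2)*(k + 3)) with R(k) = B(k−1)f(k)/C(k) = (k - 1)*(k + 4)*(k + 7)/36.
Verify: 6*k/(k**4 + 10*k**3 + 35*k**2 + 50*k + 24) matches t_k.
Evaluate s at k=11 and k=3: 55/364 and 1/12; difference 37/546.

Σ = 37/546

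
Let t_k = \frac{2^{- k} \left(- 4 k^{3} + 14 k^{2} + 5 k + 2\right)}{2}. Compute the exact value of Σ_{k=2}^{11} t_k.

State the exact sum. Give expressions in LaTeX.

Σ = -27129/4096

The ratio is (4*k**3 - 2*k**2 - 21*k - 17)/(2*(4*k**3 - 14*k**2 - 5*k - 2)).
Take A(k)=1/2, B(k)=1, C(k)=k**3 - 7*k**2/2 - 5*k/4 - 1/2.
f must satisfy (1/2)·f(k+1) − (1)·f(k) = k**3 - 7*k**2/2 - 5*k/4 - 1/2.
From deg A=0, deg B=0, deg C=3: d=3.
A polynomial solution: f(k) = -(4*k**3 - 2*k**2 + 3*k + 3)/2.
Then R = B(k−1)f/C = -2*(4*k**3 - 2*k**2 + 3*k + 3)/(4*k**3 - 14*k**2 - 5*k - 2), so s_k = R(k)·t_k = (4*k**3 - 2*k**2 + 3*k + 3)/2**k.
Δs = (-4*k**3 + 14*k**2 + 5*k + 2)/(2*2**k), as required.
Σ_(k=2)^(11) t_k = s_(12) − s_(2) = 6663/4096 − (33/4) = -27129/4096.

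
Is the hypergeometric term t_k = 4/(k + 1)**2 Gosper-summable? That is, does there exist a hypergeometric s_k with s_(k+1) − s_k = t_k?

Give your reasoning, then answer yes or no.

Compute t_(k+1)/t_k: get (k + 1)**2/(k + 2)**2.
A = k**2 + 2*k + 1, B = k**2 + 4*k + 4, C = 1.
Need (k**2 + 2*k + 1)·f(k+1) − (k**2 + 2*k + 1)·f(k) = 1.
From deg A=2, deg B=2, deg C=0: d=0.
Generic f = c0 gives residual -1; -1 = 0 cannot hold, so t_k is not Gosper-summable.

No; the coefficient equations for f are inconsistent.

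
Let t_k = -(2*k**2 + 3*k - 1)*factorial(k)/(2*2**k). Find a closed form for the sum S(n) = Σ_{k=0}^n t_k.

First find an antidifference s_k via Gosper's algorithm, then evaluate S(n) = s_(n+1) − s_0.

t_(k+1)/t_k = (k + 1)*(3*k + 2*(k + 1)**2 + 2)/(2*(2*k**2 + 3*k - 1)).
So A=k/2 + 1/2 and B=1, with C=k**2 + 3*k/2 - 1/2.
Need (k/2 + 1/2)·f(k+1) − (1)·f(k) = k**2 + 3*k/2 - 1/2.
deg f ≤ 1 (via 1,0,2).
Solve for f: f(k) = 2*k + 3 (degree 1 ≤ 1).
Then R = B(k−1)f/C = 2*(2*k + 3)/(2*k**2 + 3*k - 1), so s_k = R(k)·t_k = -(2*k + 3)*factorial(k)/2**k.
Δs = -(2*k**2 + 3*k - 1)*factorial(k)/(2*2**k), as required.
Evaluate: s_(n+1) = -2**(-n - 1)*(2*n + 5)*factorial(n + 1); subtract s_(0) = -3 ⇒ S(n) = (6*2**n - 2*n**2*factorial(n) - 7*n*factorial(n) - 5*factorial(n))/(2*2**n).

S(n) = (6*2**n - 2*n**2*factorial(n) - 7*n*factorial(n) - 5*factorial(n))/(2*2**n)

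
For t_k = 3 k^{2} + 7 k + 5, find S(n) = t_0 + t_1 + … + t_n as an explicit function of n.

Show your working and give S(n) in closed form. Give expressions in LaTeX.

S(n) = n^{3} + 5 n^{2} + 9 n + 5

The ratio is (3*k**2 + 13*k + 15)/(3*k**2 + 7*k + 5).
Factor: A=1; B=1; C=k**2 + 7*k/3 + 5/3.
Set up (1)·f(k+1) − (1)·f(k) − (k**2 + 7*k/3 + 5/3) = 0.
Bound: deg f ≤ 3.
Coefficient equations give f(k) = k*(k**2 + 2*k + 2)/3.
Get s_k = R·t_k = k*(k**2 + 2*k + 2) with R(k) = B(k−1)f(k)/C(k) = k*(k**2 + 2*k + 2)/(3*k**2 + 7*k + 5).
Δs = 3*k**2 + 7*k + 5, as required.
Telescope: S(n) = s_(n+1) − s_(0) = n**3 + 5*n**2 + 9*n + 5 − (0) = n**3 + 5*n**2 + 9*n + 5.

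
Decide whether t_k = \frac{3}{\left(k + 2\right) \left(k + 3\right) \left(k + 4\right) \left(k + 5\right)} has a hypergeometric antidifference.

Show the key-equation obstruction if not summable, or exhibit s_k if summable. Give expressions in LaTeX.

t_(k+1)/t_k = (k + 2)/(k + 6).
Take A(k)=k + 2, B(k)=k + 6, C(k)=1.
Need (k + 2)·f(k+1) − (k + 5)·f(k) = 1.
deg f ≤ 3 (via 1,1,0).
Solve for f: f(k) = k*(k**2 + 9*k + 26)/72 (degree 3 ≤ 3).
Get s_k = R·t_k = k*(k**2 + 9*k + 26)/(24*(k + 2)*(k + 3)*(k + 4)) with R(k) = B(k−1)f(k)/C(k) = k*(k + 5)*(k**2 + 9*k + 26)/72.
s_(k+1) − s_k = 3/(k**4 + 14*k**3 + 71*k**2 + 154*k + 120) = t_k.

Yes. s_k = \frac{k \left(k^{2} + 9 k + 26\right)}{24 \left(k + 2\right) \left(k + 3\right) \left(k + 4\right)}.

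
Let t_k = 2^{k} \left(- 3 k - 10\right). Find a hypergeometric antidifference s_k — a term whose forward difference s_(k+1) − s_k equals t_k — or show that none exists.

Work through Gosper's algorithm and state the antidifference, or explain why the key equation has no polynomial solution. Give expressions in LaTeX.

s_k = 2^{k} \left(- 3 k - 4\right)

r(k) = 2*(3*k + 13)/(3*k + 10) after simplifying.
A = 2, B = 1, C = k + 10/3.
f must satisfy (2)·f(k+1) − (1)·f(k) = k + 10/3.
deg f ≤ 1 (via 0,0,1).
Solve for f: f(k) = (3*k + 4)/3 (degree 1 ≤ 1).
Certificate R = B(k−1)f/C = (3*k + 4)/(3*k + 10) gives s_k = 2**k*(-3*k - 4).
Check: Δs_k = 2**k*(-3*k - 10). ✓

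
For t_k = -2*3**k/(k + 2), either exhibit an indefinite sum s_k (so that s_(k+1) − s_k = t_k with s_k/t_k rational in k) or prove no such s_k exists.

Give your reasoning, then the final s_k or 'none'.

not Gosper-summable; s_k does not exist

Step 1: r(k) = 3*(k + 2)/(k + 3).
Take A(k)=3*k + 6, B(k)=k + 3, C(k)=1.
f must satisfy (3*k + 6)·f(k+1) − (k + 2)·f(k) = 1.
From deg A=1, deg B=1, deg C=0: d=-1.
Negative degree bound (-1): no f exists, t_k not Gosper-summable.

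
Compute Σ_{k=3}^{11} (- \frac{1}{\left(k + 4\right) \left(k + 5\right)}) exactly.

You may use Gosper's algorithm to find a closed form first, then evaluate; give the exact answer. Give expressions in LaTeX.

Σ = -9/112

r(k) = (k + 4)/(k + 6) after simplifying.
Take A(k)=k + 4, B(k)=k + 6, C(k)=1.
Solve (k + 4)·f(k+1) − (k + 5)·f(k) = 1.
Bound: deg f ≤ 1.
Solve for f: f(k) = k/4 (degree 1 ≤ 1).
So s_k = (B(k−1)f/C)·t_k = (k*(k + 5)/4)·t_k = -k/(4*k + 16).
Check: Δs_k = -1/(k**2 + 9*k + 20). ✓
Evaluate s at k=12 and k=3: -3/16 and -3/28; difference -9/112.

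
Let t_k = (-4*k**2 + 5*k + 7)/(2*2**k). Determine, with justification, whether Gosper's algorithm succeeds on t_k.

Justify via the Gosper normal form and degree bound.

Yes. s_k = k*(4*k + 3)/2**k.

Step 1: r(k) = (4*k**2 + 3*k - 8)/(2*(4*k**2 - 5*k - 7)).
Take A(k)=1/2, B(k)=1, C(k)=k**2 - 5*k/4 - 7/4.
Need (1/2)·f(k+1) − (1)·f(k) = k**2 - 5*k/4 - 7/4.
Bound: deg f ≤ 2.
A polynomial solution: f(k) = -k*(4*k + 3)/2.
Get s_k = R·t_k = k*(4*k + 3)/2**k with R(k) = B(k−1)f(k)/C(k) = -2*k*(4*k + 3)/(4*k**2 - 5*k - 7).
s_(k+1) − s_k = (-4*k**2 + 5*k + 7)/(2*2**k) = t_k.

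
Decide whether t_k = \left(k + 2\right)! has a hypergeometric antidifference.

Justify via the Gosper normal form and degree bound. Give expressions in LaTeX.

No — key equation has no polynomial f.

The ratio is k + 3.
Normal form (A,B,C) = (k + 3, 1, 1).
Set up (k + 3)·f(k+1) − (1)·f(k) − (1) = 0.
d = -1 from the (1,0,0) case.
deg f ≤ -1 is impossible — no certificate.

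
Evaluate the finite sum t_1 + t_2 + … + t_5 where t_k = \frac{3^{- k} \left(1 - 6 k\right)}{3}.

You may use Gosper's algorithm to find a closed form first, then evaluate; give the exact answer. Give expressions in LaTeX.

Σ = -953/729

Compute t_(k+1)/t_k: get (6*k + 5)/(3*(6*k - 1)).
Normal form (A,B,C) = (1/3, 1, k - 1/6).
Set up (1/3)·f(k+1) − (1)·f(k) − (k - 1/6) = 0.
d = 1 from the (0,0,1) case.
Match coefficients ⇒ f(k) = -(3*k + 1)/2.
R(k) = B(k−1)·f(k)/C(k) = -3*(3*k + 1)/(6*k - 1); s_k = R·t_k = (3*k + 1)/3**k.
Check: Δs_k = (1 - 6*k)/(3*3**k). ✓
Telescoping: Σ = s_(6) − s_(1) = 19/729 − (4/3) = -953/729.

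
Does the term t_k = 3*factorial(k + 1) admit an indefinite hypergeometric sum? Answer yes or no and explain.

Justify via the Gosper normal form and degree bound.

Compute t_(k+1)/t_k: get k + 2.
Take A(k)=k + 2, B(k)=1, C(k)=1.
Need (k + 2)·f(k+1) − (1)·f(k) = 1.
d = -1 from the (1,0,0) case.
Negative degree bound (-1): no f exists, t_k not Gosper-summable.

No; the degree bound rules out any f.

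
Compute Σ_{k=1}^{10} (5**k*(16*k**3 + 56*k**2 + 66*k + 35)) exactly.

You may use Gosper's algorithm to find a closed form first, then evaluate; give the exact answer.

r(k) = 5*(16*k**3 + 104*k**2 + 226*k + 173)/(16*k**3 + 56*k**2 + 66*k + 35) after simplifying.
Take A(k)=5, B(k)=1, C(k)=k**3 + 7*k**2/2 + 33*k/8 + 35/16.
Solve (5)·f(k+1) − (1)·f(k) = k**3 + 7*k**2/2 + 33*k/8 + 35/16.
From deg A=0, deg B=0, deg C=3: d=3.
A polynomial solution: f(k) = k*(4*k**2 - k + 4)/16.
Then R = B(k−1)f/C = k*(4*k**2 - k + 4)/(16*k**3 + 56*k**2 + 66*k + 35), so s_k = R(k)·t_k = 5**k*k*(4*k**2 - k + 4).
s_(k+1) − s_k = 5**k*(16*k**3 + 56*k**2 + 66*k + 35) = t_k.
Sum = s_(11) − s_(1); s_(11) = 256201171875, s_(1) = 35 ⇒ 256201171840.

Σ = 256201171840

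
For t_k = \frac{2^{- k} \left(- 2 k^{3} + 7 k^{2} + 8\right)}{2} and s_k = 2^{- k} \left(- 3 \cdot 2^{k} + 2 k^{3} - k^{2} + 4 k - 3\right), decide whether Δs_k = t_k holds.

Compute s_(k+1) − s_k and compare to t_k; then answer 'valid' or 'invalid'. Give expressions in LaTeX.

s_(k+1) = (-6*2**k + 2*k**3 + 5*k**2 + 8*k + 2)/(2*2**k)
s_(k+1) − s_k = (-2*k**3 + 7*k**2 + 8)/(2*2**k)
(s_(k+1) − s_k) − t_k = 0

valid; difference matches t_k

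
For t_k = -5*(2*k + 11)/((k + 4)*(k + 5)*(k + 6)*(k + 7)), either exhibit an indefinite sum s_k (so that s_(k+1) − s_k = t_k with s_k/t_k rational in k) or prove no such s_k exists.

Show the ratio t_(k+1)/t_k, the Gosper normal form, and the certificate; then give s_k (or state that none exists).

s_k = 5*k*(-k - 10)/(24*(k**2 + 10*k + 24))

Step 1: r(k) = (k + 4)*(2*k + 13)/((k + 8)*(2*k + 11)).
Gosper form: A/B · C(k+1)/C(k) with A=k + 4, B=k + 8, C=k + 11/2.
f must satisfy (k + 4)·f(k+1) − (k + 7)·f(k) = k + 11/2.
d = 3 from the (1,1,1) case.
Solve for f: f(k) = k*(k + 5)*(k + 10)/48 (degree 3 ≤ 3).
So s_k = (B(k−1)f/C)·t_k = (k*(k + 5)*(k + 7)*(k + 10)/(24*(2*k + 11)))·t_k = 5*k*(-k - 10)/(24*(k**2 + 10*k + 24)).
Check: Δs_k = 5*(-2*k - 11)/(k**4 + 22*k**3 + 179*k**2 + 638*k + 840). ✓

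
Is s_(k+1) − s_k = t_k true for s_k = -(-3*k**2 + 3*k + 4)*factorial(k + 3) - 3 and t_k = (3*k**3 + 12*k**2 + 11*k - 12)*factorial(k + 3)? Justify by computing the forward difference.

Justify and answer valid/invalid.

Valid — Δs_k = t_k.

s_(k+1) = -(3*k - 3*(k + 1)**2 + 7)*factorial(k + 4) - 3
s_(k+1) − s_k = (3*k**3 + 12*k**2 + 11*k - 12)*factorial(k + 3)
(s_(k+1) − s_k) − t_k = 0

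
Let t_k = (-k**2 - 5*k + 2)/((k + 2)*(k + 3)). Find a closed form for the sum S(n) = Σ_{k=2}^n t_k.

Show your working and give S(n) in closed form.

Step 1: r(k) = (k + 2)*(5*k + (k + 1)**2 + 3)/((k + 4)*(k**2 + 5*k - 2)).
Factor: A=k + 2; B=k + 4; C=k**2 + 5*k - 2.
Solve (k + 2)·f(k+1) − (k + 3)·f(k) = k**2 + 5*k - 2.
d = 2 from the (1,1,2) case.
Solving with deg f ≤ 2: f(k) = k*(k - 2).
So s_k = (B(k−1)f/C)·t_k = (k*(k - 2)*(k + 3)/(k**2 + 5*k - 2))·t_k = k*(2 - k)/(k + 2).
Check: Δs_k = (-k**2 - 5*k + 2)/(k**2 + 5*k + 6). ✓
Evaluate: s_(n+1) = (1 - n**2)/(n + 3); subtract s_(2) = 0 ⇒ S(n) = (1 - n**2)/(n + 3).

S(n) = (1 - n**2)/(n + 3)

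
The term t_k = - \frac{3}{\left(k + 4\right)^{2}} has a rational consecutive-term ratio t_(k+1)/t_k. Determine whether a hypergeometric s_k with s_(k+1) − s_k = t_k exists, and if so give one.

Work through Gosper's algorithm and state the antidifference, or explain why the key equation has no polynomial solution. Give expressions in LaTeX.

t_(k+1)/t_k = (k + 4)**2/(k + 5)**2.
Take A(k)=k**2 + 8*k + 16, B(k)=k**2 + 10*k + 25, C(k)=1.
Key eq: (k**2 + 8*k + 16)·f(k+1) = (k**2 + 8*k + 16)·f(k) + (1).
d = 0 from the (2,2,0) case.
Generic f = c0 gives residual -1; -1 = 0 cannot hold, so t_k is not Gosper-summable.

no hypergeometric antidifference exists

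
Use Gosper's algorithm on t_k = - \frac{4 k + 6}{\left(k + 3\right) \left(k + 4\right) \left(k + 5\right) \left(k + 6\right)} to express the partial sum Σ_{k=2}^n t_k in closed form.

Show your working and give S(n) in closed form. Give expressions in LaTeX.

S(n) = \frac{2 \left(- 2 n^{3} - 30 n^{2} - 43 n + 75\right)}{105 \left(n^{3} + 15 n^{2} + 74 n + 120\right)}

The ratio is (k + 3)*(2*k + 5)/((k + 7)*(2*k + 3)).
Normal form (A,B,C) = (k + 3, k + 7, k + 3/2).
Solve (k + 3)·f(k+1) − (k + 6)·f(k) = k + 3/2.
d = 3 from the (1,1,1) case.
Solving with deg f ≤ 3: f(k) = k*(k**2 + 12*k + 17)/60.
So s_k = (B(k−1)f/C)·t_k = (k*(k + 6)*(k**2 + 12*k + 17)/(30*(2*k + 3)))·t_k = -k*(k**2 + 12*k + 17)/(15*(k + 3)*(k + 4)*(k + 5)).
Δs = 2*(-2*k - 3)/(k**4 + 18*k**3 + 119*k**2 + 342*k + 360), as required.
Evaluate: s_(n+1) = (-n**3 - 15*n**2 - 44*n - 30)/(15*(n**3 + 15*n**2 + 74*n + 120)); subtract s_(2) = -1/35 ⇒ S(n) = 2*(-2*n**3 - 30*n**2 - 43*n + 75)/(105*(n**3 + 15*n**2 + 74*n + 120)).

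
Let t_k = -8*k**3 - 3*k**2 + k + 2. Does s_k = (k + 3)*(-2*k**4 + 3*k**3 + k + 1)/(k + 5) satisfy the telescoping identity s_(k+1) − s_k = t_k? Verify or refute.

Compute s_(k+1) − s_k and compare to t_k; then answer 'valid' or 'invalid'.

s_(k+1) = (k + 4)*(k - 2*(k + 1)**4 + 3*(k + 1)**3 + 2)/(k + 6)
s_(k+1) − s_k = (-8*k**5 - 79*k**4 - 180*k**3 - 49*k**2 + 40*k + 42)/(k**2 + 11*k + 30)
(s_(k+1) − s_k) − t_k = 2*(6*k**4 + 46*k**3 + 14*k**2 - 6*k - 9)/(k**2 + 11*k + 30)

Invalid: residual 2*(6*k**4 + 46*k**3 + 14*k**2 - 6*k - 9)/(k**2 + 11*k + 30) ≠ 0.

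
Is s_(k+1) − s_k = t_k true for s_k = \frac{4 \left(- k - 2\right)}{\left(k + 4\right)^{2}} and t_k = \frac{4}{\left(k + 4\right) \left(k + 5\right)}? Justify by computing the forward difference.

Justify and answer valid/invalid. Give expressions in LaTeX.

Invalid: residual \frac{8 \left(- 2 k - 9\right)}{k^{4} + 18 k^{3} + 121 k^{2} + 360 k + 400} ≠ 0.

s_(k+1) = 4*(-k - 3)/(k + 5)**2
s_(k+1) − s_k = 4*(k**2 + 5*k + 2)/(k**4 + 18*k**3 + 121*k**2 + 360*k + 400)
(s_(k+1) − s_k) − t_k = 8*(-2*k - 9)/(k**4 + 18*k**3 + 121*k**2 + 360*k + 400)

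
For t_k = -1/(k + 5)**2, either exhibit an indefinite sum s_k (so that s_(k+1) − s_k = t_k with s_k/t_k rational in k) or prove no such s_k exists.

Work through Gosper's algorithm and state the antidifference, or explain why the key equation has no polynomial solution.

no hypergeometric antidifference exists

r(k) = (k + 5)**2/(k + 6)**2 after simplifying.
A = k**2 + 10*k + 25, B = k**2 + 12*k + 36, C = 1.
Set up (k**2 + 10*k + 25)·f(k+1) − (k**2 + 10*k + 25)·f(k) − (1) = 0.
deg f ≤ 0 (via 2,2,0).
Generic f = c0 gives residual -1; -1 = 0 cannot hold, so t_k is not Gosper-summable.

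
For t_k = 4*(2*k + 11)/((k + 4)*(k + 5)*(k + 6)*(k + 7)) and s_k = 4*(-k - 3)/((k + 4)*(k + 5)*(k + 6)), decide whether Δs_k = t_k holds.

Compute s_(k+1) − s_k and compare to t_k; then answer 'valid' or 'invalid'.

Invalid: residual -24/(k**4 + 22*k**3 + 179*k**2 + 638*k + 840) ≠ 0.

s_(k+1) = 4*(-k - 4)/((k + 5)*(k + 6)*(k + 7))
s_(k+1) − s_k = 4*(2*k + 5)/(k**4 + 22*k**3 + 179*k**2 + 638*k + 840)
(s_(k+1) − s_k) − t_k = -24/(k**4 + 22*k**3 + 179*k**2 + 638*k + 840)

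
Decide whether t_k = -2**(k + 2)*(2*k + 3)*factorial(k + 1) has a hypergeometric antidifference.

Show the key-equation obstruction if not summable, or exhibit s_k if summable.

Yes. s_k = -2**(k + 2)*factorial(k + 1).

Step 1: r(k) = 2*(k + 2)*(2*k + 5)/(2*k + 3).
Factor: A=2*k + 4; B=1; C=k + 3/2.
Set up (2*k + 4)·f(k+1) − (1)·f(k) − (k + 3/2) = 0.
Degrees (1,0,1) ⇒ d ≤ 0.
Match coefficients ⇒ f(k) = 1/2.
Certificate R = B(k−1)f/C = 1/(2*k + 3) gives s_k = -2**(k + 2)*factorial(k + 1).
Verify: -2**(k + 2)*(2*k + 3)*factorial(k + 1) matches t_k.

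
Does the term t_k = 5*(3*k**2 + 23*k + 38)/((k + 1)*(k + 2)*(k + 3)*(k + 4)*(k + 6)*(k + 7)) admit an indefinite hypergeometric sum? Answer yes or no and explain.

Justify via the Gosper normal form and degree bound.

Yes. s_k = 5*k*(k**2 + 10*k + 27)/(18*(k**3 + 10*k**2 + 27*k + 18)).

Step 1: r(k) = (k + 1)*(k + 6)*(23*k + 3*(k + 1)**2 + 61)/((k + 5)*(k + 8)*(3*k**2 + 23*k + 38)).
Take A(k)=k + 1, B(k)=k + 8, C(k)=k**3 + 38*k**2/3 + 51*k + 190/3.
Key eq: (k + 1)·f(k+1) = (k + 7)·f(k) + (k**3 + 38*k**2/3 + 51*k + 190/3).
d = 6 from the (1,1,3) case.
Match coefficients ⇒ f(k) = k*(k + 2)*(k + 4)*(k + 5)*(k**2 + 10*k + 27)/54.
R(k) = B(k−1)·f(k)/C(k) = k*(k + 2)*(k + 4)*(k + 7)*(k**2 + 10*k + 27)/(18*(3*k**2 + 23*k + 38)); s_k = R·t_k = 5*k*(k**2 + 10*k + 27)/(18*(k**3 + 10*k**2 + 27*k + 18)).
Verify: 5*(3*k**2 + 23*k + 38)/(k**6 + 23*k**5 + 207*k**4 + 925*k**3 + 2144*k**2 + 2412*k + 1008) matches t_k.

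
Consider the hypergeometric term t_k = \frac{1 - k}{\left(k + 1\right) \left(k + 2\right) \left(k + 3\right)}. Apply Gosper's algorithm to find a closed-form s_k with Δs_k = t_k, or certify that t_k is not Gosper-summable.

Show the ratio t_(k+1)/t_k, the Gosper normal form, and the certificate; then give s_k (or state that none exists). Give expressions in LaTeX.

s_k = \frac{k}{\left(k + 1\right) \left(k + 2\right)}

t_(k+1)/t_k = k*(k + 1)/((k - 1)*(k + 4)).
Gosper form: A/B · C(k+1)/C(k) with A=k + 1, B=k + 4, C=k - 1.
Set up (k + 1)·f(k+1) − (k + 3)·f(k) − (k - 1) = 0.
From deg A=1, deg B=1, deg C=1: d=2.
Solving with deg f ≤ 2: f(k) = -k.
Then R = B(k−1)f/C = -k*(k + 3)/(k - 1), so s_k = R(k)·t_k = k/((k + 1)*(k + 2)).
Check: Δs_k = (1 - k)/(k**3 + 6*k**2 + 11*k + 6). ✓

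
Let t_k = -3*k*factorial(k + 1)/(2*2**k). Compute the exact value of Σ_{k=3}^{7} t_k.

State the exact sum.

Compute t_(k+1)/t_k: get (k + 1)*(k + 2)/(2*k).
Normal form (A,B,C) = (k/2 + 1, 1, k).
Need (k/2 + 1)·f(k+1) − (1)·f(k) = k.
Bound: deg f ≤ 0.
Match coefficients ⇒ f(k) = 2.
R(k) = B(k−1)·f(k)/C(k) = 2/k; s_k = R·t_k = -3*factorial(k + 1)/2**k.
Δs = -3*k*factorial(k + 1)/(2*2**k), as required.
Σ_(k=3)^(7) t_k = s_(8) − s_(3) = -8505/2 − (-9) = -8487/2.

Σ = -8487/2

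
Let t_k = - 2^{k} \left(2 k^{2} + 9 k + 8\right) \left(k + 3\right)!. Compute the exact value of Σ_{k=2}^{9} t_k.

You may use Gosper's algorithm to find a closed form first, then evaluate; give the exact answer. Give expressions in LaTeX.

Σ = -63764692991040

Compute t_(k+1)/t_k: get 2*(2*k**3 + 21*k**2 + 71*k + 76)/(2*k**2 + 9*k + 8).
So A=2*k + 8 and B=1, with C=k**2 + 9*k/2 + 4.
Key eq: (2*k + 8)·f(k+1) = (1)·f(k) + (k**2 + 9*k/2 + 4).
Bound: deg f ≤ 1.
A polynomial solution: f(k) = k/2.
Certificate R = B(k−1)f/C = k/(2*k**2 + 9*k + 8) gives s_k = -2**k*k*factorial(k + 3).
s_(k+1) − s_k = -2**k*(2*k**2 + 9*k + 8)*factorial(k + 3) = t_k.
Sum = s_(10) − s_(2); s_(10) = -63764692992000, s_(2) = -960 ⇒ -63764692991040.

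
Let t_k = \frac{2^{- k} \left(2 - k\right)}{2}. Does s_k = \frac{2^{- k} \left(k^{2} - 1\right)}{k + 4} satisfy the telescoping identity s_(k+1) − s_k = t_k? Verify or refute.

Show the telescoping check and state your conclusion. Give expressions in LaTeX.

s_(k+1) = k*(k + 2)/(2*2**k*(k + 5))
s_(k+1) − s_k = (-k**3 - 4*k**2 + 10*k + 10)/(2*2**k*(k**2 + 9*k + 20))
(s_(k+1) − s_k) − t_k = 3*(k**2 + 4*k - 10)/(2*2**k*(k**2 + 9*k + 20))

Invalid: residual \frac{3 \cdot 2^{- k} \left(k^{2} + 4 k - 10\right)}{2 \left(k^{2} + 9 k + 20\right)} ≠ 0.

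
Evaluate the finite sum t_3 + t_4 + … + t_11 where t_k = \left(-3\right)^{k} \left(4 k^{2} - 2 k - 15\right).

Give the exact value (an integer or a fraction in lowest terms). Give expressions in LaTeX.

Σ = -62178597

r(k) = 3*(-4*k**2 - 6*k + 13)/(4*k**2 - 2*k - 15) after simplifying.
Take A(k)=-3, B(k)=1, C(k)=k**2 - k/2 - 15/4.
Need (-3)·f(k+1) − (1)·f(k) = k**2 - k/2 - 15/4.
d = 2 from the (0,0,2) case.
Solving with deg f ≤ 2: f(k) = -(k - 3)*(k + 1)/4.
R(k) = B(k−1)·f(k)/C(k) = -(k - 3)*(k + 1)/(4*k**2 - 2*k - 15); s_k = R·t_k = (-3)**k*(-k**2 + 2*k + 3).
Δs = (-3)**k*(4*k**2 - 2*k - 15), as required.
Evaluate s at k=12 and k=3: -62178597 and 0; difference -62178597.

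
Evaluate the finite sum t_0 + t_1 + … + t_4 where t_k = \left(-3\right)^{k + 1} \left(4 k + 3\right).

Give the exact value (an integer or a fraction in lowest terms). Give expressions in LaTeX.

t_(k+1)/t_k = 3*(-4*k - 7)/(4*k + 3).
A = -3, B = 1, C = k + 3/4.
Set up (-3)·f(k+1) − (1)·f(k) − (k + 3/4) = 0.
Degrees (0,0,1) ⇒ d ≤ 1.
Solving with deg f ≤ 1: f(k) = -k/4.
Get s_k = R·t_k = 3*(-3)**k*k with R(k) = B(k−1)f(k)/C(k) = -k/(4*k + 3).
Δs = (-3)**(k + 1)*(4*k + 3), as required.
Sum = s_(5) − s_(0); s_(5) = -3645, s_(0) = 0 ⇒ -3645.

Σ = -3645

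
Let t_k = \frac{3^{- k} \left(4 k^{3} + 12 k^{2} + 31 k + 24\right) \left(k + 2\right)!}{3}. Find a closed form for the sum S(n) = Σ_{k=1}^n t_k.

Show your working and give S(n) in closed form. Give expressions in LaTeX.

S(n) = \frac{3^{- n} \left(- 42 \cdot 3^{n} + 4 n^{5} n! + 36 n^{4} n! + 123 n^{3} n! + 198 n^{2} n! + 149 n n! + 42 n!\right)}{3}

The ratio is (4*k**4 + 36*k**3 + 139*k**2 + 272*k + 213)/(3*(4*k**3 + 12*k**2 + 31*k + 24)).
Take A(k)=k/3 + 1, B(k)=1, C(k)=k**3 + 3*k**2 + 31*k/4 + 6.
Solve (k/3 + 1)·f(k+1) − (1)·f(k) = k**3 + 3*k**2 + 31*k/4 + 6.
From deg A=1, deg B=0, deg C=3: d=2.
Solving with deg f ≤ 2: f(k) = 3*(4*k**2 + 4*k - 1)/4.
Certificate R = B(k−1)f/C = 3*(4*k**2 + 4*k - 1)/(4*k**3 + 12*k**2 + 31*k + 24) gives s_k = (4*k**2 + 4*k - 1)*factorial(k + 2)/3**k.
Δs = (4*k**3 + 12*k**2 + 31*k + 24)*factorial(k + 2)/(3*3**k), as required.
s_(n+1) = 3**(-n - 1)*(4*n**2 + 12*n + 7)*factorial(n + 3) and s_(1) = 14, so S(n) = (-42*3**n + 4*n**5*factorial(n) + 36*n**4*factorial(n) + 123*n**3*factorial(n) + 198*n**2*factorial(n) + 149*n*factorial(n) + 42*factorial(n))/(3*3**n).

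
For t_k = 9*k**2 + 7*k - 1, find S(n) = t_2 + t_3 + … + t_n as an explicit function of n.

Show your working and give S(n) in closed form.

The ratio is (9*k**2 + 25*k + 15)/(9*k**2 + 7*k - 1).
Take A(k)=1, B(k)=1, C(k)=k**2 + 7*k/9 - 1/9.
Solve (1)·f(k+1) − (1)·f(k) = k**2 + 7*k/9 - 1/9.
Degrees (0,0,2) ⇒ d ≤ 3.
Coefficient equations give f(k) = k*(3*k**2 - k - 3)/9.
So s_k = (B(k−1)f/C)·t_k = (k*(3*k**2 - k - 3)/(9*k**2 + 7*k - 1))·t_k = k*(3*k**2 - k - 3).
s_(k+1) − s_k = 9*k**2 + 7*k - 1 = t_k.
Σ_(k=2)^n t_k = s_(n+1) − s_(2) = (3*n**3 + 8*n**2 + 4*n - 1) − (14), i.e. 3*n**3 + 8*n**2 + 4*n - 15.

S(n) = 3*n**3 + 8*n**2 + 4*n - 15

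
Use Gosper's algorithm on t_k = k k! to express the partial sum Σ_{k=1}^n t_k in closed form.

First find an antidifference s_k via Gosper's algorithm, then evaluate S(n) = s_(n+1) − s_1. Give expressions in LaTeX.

Step 1: r(k) = (k + 1)**2/k.
Gosper form: A/B · C(k+1)/C(k) with A=k + 1, B=1, C=k.
Set up (k + 1)·f(k+1) − (1)·f(k) − (k) = 0.
Degrees (1,0,1) ⇒ d ≤ 0.
Solve for f: f(k) = 1 (degree 0 ≤ 0).
Get s_k = R·t_k = factorial(k) with R(k) = B(k−1)f(k)/C(k) = 1/k.
Δs = k*factorial(k), as required.
Telescope: S(n) = s_(n+1) − s_(1) = factorial(n + 1) − (1) = n*factorial(n) + factorial(n) - 1.

S(n) = n n! + n! - 1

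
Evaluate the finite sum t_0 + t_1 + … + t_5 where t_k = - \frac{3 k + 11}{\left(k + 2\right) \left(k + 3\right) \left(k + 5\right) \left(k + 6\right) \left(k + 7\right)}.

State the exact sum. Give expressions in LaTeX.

Σ = -83/5280

Ratio r(k) = (k + 2)*(k + 5)*(3*k + 14)/((k + 4)*(k + 8)*(3*k + 11)).
Factor: A=k + 2; B=k + 8; C=k**2 + 23*k/3 + 44/3.
Solve (k + 2)·f(k+1) − (k + 7)·f(k) = k**2 + 23*k/3 + 44/3.
Degrees (1,1,2) ⇒ d ≤ 5.
Solving with deg f ≤ 5: f(k) = k*(k + 3)*(k + 4)*(k**2 + 13*k + 52)/180.
Get s_k = R·t_k = k*(-k**2 - 13*k - 52)/(60*(k**3 + 13*k**2 + 52*k + 60)) with R(k) = B(k−1)f(k)/C(k) = k*(k + 3)*(k + 7)*(k**2 + 13*k + 52)/(60*(3*k + 11)).
Check: Δs_k = (-3*k - 11)/(k**5 + 23*k**4 + 203*k**3 + 853*k**2 + 1692*k + 1260). ✓
Evaluate s at k=6 and k=0: -83/5280 and 0; difference -83/5280.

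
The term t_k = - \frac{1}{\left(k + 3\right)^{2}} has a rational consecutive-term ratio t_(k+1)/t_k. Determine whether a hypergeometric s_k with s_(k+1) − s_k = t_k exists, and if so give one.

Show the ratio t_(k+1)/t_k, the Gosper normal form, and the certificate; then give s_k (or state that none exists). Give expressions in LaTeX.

none — t_k is not Gosper-summable

Step 1: r(k) = (k + 3)**2/(k + 4)**2.
Factor: A=k**2 + 6*k + 9; B=k**2 + 8*k + 16; C=1.
Solve (k**2 + 6*k + 9)·f(k+1) − (k**2 + 6*k + 9)·f(k) = 1.
deg f ≤ 0 (via 2,2,0).
Put f(k) = c0: A·f(k+1) − B(k−1)·f(k) − C = -1; need -1 = 0 — inconsistent ⇒ no f, not summable.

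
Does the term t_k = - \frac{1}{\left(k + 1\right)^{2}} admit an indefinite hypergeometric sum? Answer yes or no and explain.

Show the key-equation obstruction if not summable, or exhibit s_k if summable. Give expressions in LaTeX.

No — t_k has no hypergeometric antidifference.

t_(k+1)/t_k = (k + 1)**2/(k + 2)**2.
Take A(k)=k**2 + 2*k + 1, B(k)=k**2 + 4*k + 4, C(k)=1.
Set up (k**2 + 2*k + 1)·f(k+1) − (k**2 + 2*k + 1)·f(k) − (1) = 0.
deg f ≤ 0 (via 2,2,0).
Write f(k) = c0. Then LHS − RHS = -1, requiring -1 = 0: contradictory. No certificate.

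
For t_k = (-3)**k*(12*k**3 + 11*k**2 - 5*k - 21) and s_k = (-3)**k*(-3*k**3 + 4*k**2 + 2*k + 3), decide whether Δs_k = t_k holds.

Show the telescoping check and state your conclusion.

s_(k+1) = (-3)**(k + 1)*(-3*k**3 - 5*k**2 + k + 6)
s_(k+1) − s_k = (-3)**k*(12*k**3 + 11*k**2 - 5*k - 21)
(s_(k+1) − s_k) − t_k = 0

valid; difference matches t_k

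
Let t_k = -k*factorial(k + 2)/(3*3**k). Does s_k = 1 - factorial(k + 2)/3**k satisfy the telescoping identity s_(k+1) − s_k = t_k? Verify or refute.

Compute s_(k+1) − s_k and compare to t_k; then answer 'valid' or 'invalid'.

Valid: the claim telescopes to t_k.

s_(k+1) = -3**(-k - 1)*factorial(k + 3) + 1
s_(k+1) − s_k = -k*factorial(k + 2)/(3*3**k)
(s_(k+1) − s_k) − t_k = 0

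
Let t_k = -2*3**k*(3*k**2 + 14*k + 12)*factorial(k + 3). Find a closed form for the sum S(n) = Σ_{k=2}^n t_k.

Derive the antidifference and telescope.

The ratio is 3*(3*k**3 + 32*k**2 + 109*k + 116)/(3*k**2 + 14*k + 12).
Take A(k)=3*k + 12, B(k)=1, C(k)=k**2 + 14*k/3 + 4.
Set up (3*k + 12)·f(k+1) − (1)·f(k) − (k**2 + 14*k/3 + 4) = 0.
deg f ≤ 1 (via 1,0,2).
A polynomial solution: f(k) = k/3.
Then R = B(k−1)f/C = k/(3*k**2 + 14*k + 12), so s_k = R(k)·t_k = -2*3**k*k*factorial(k + 3).
s_(k+1) − s_k = -2*3**k*(3*k**2 + 14*k + 12)*factorial(k + 3) = t_k.
Σ_(k=2)^n t_k = s_(n+1) − s_(2) = (-6*3**n*(n + 1)*factorial(n + 4)) − (-4320), i.e. -6*3**n*n*factorial(n + 4) - 6*3**n*factorial(n + 4) + 4320.

S(n) = -6*3**n*n*factorial(n + 4) - 6*3**n*factorial(n + 4) + 4320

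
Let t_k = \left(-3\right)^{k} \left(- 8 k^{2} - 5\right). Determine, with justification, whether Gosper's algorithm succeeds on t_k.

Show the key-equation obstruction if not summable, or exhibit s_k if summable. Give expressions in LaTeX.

Yes. s_k = \left(-3\right)^{k} \left(2 k^{2} - 3 k + 2\right).

Compute t_(k+1)/t_k: get 3*(-8*(k + 1)**2 - 5)/(8*k**2 + 5).
A = -3, B = 1, C = k**2 + 5/8.
Set up (-3)·f(k+1) − (1)·f(k) − (k**2 + 5/8) = 0.
d = 2 from the (0,0,2) case.
Match coefficients ⇒ f(k) = -(2*k**2 - 3*k + 2)/8.
So s_k = (B(k−1)f/C)·t_k = (-(2*k**2 - 3*k + 2)/(8*k**2 + 5))·t_k = (-3)**k*(2*k**2 - 3*k + 2).
Δs = (-3)**k*(-8*k**2 - 5), as required.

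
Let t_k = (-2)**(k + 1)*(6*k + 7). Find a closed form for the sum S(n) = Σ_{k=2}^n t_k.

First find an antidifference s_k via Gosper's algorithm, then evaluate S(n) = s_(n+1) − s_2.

S(n) = -12*(-2)**n + 4*(-2)**(n + 1)*n - 40

Step 1: r(k) = 2*(-6*k - 13)/(6*k + 7).
Factor: A=-2; B=1; C=k + 7/6.
Need (-2)·f(k+1) − (1)·f(k) = k + 7/6.
Degrees (0,0,1) ⇒ d ≤ 1.
Coefficient equations give f(k) = -(2*k + 1)/6.
Certificate R = B(k−1)f/C = -(2*k + 1)/(6*k + 7) gives s_k = 2*(-2)**k*(2*k + 1).
Check: Δs_k = (-2)**(k + 1)*(6*k + 7). ✓
Evaluate: s_(n+1) = (-2)**(n + 2)*(-2*n - 3); subtract s_(2) = 40 ⇒ S(n) = -12*(-2)**n + 4*(-2)**(n + 1)*n - 40.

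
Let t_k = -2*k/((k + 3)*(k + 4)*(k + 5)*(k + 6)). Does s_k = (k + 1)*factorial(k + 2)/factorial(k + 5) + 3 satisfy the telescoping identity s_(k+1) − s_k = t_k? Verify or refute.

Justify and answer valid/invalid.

s_(k+1) = (k + 2)*factorial(k + 3)/factorial(k + 6) + 3
s_(k+1) − s_k = -2*k/((k + 3)*(k + 4)*(k + 5)*(k + 6))
(s_(k+1) − s_k) − t_k = 0

valid (s_(k+1) − s_k reduces to t_k)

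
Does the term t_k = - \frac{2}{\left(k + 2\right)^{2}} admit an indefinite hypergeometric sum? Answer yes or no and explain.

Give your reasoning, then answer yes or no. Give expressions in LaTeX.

Ratio r(k) = (k + 2)**2/(k + 3)**2.
A = k**2 + 4*k + 4, B = k**2 + 6*k + 9, C = 1.
Solve (k**2 + 4*k + 4)·f(k+1) − (k**2 + 4*k + 4)·f(k) = 1.
d = 0 from the (2,2,0) case.
Generic f = c0 gives residual -1; -1 = 0 cannot hold, so t_k is not Gosper-summable.

No; the coefficient equations for f are inconsistent.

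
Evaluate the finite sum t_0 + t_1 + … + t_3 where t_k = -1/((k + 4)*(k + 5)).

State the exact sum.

Σ = -1/8

Step 1: r(k) = (k + 4)/(k + 6).
Take A(k)=k + 4, B(k)=k + 6, C(k)=1.
Solve (k + 4)·f(k+1) − (k + 5)·f(k) = 1.
Degrees (1,1,0) ⇒ d ≤ 1.
Solving with deg f ≤ 1: f(k) = k/4.
Get s_k = R·t_k = -k/(4*k + 16) with R(k) = B(k−1)f(k)/C(k) = k*(k + 5)/4.
Verify: -1/(k**2 + 9*k + 20) matches t_k.
Evaluate s at k=4 and k=0: -1/8 and 0; difference -1/8.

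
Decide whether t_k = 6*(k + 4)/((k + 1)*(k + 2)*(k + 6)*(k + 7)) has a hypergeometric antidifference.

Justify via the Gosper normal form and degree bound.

Yes. s_k = k*(k + 7)/(2*(k**2 + 7*k + 6)).

The ratio is (k + 1)*(k + 5)*(k + 6)/((k + 3)*(k + 4)*(k + 8)).
Gosper form: A/B · C(k+1)/C(k) with A=k + 1, B=k + 8, C=k**4 + 16*k**3 + 95*k**2 + 248*k + 240.
Need (k + 1)·f(k+1) − (k + 7)·f(k) = k**4 + 16*k**3 + 95*k**2 + 248*k + 240.
From deg A=1, deg B=1, deg C=4: d=6.
Solve for f: f(k) = k*(k + 2)*(k + 3)*(k + 4)*(k + 5)*(k + 7)/12 (degree 6 ≤ 6).
So s_k = (B(k−1)f/C)·t_k = (k*(k + 2)*(k + 7)**2/(12*(k + 4)))·t_k = k*(k + 7)/(2*(k**2 + 7*k + 6)).
Δs = 6*(k + 4)/(k**4 + 16*k**3 + 83*k**2 + 152*k + 84), as required.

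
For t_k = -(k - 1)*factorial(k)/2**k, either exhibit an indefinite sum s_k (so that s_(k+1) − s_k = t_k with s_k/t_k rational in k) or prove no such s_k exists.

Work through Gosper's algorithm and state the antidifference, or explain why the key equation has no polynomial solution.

The ratio is k*(k + 1)/(2*(k - 1)).
A = k/2 + 1/2, B = 1, C = k - 1.
f must satisfy (k/2 + 1/2)·f(k+1) − (1)·f(k) = k - 1.
deg f ≤ 0 (via 1,0,1).
A polynomial solution: f(k) = 2.
Get s_k = R·t_k = -2**(1 - k)*factorial(k) with R(k) = B(k−1)f(k)/C(k) = 2/(k - 1).
Check: Δs_k = -(k - 1)*factorial(k)/2**k. ✓

s_k = -2**(1 - k)*factorial(k)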